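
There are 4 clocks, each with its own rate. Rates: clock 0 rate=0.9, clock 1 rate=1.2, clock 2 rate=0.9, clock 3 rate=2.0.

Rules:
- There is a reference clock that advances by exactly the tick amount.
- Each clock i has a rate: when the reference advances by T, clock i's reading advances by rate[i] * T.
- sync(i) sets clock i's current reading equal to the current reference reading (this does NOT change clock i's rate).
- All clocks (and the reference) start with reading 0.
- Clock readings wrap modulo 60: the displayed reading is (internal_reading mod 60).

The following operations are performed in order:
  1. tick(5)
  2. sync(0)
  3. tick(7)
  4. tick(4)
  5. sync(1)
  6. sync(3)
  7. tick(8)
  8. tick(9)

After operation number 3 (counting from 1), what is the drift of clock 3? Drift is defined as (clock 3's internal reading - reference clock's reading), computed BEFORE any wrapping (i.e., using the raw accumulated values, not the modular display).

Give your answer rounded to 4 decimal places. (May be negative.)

Answer: 12.0000

Derivation:
After op 1 tick(5): ref=5.0000 raw=[4.5000 6.0000 4.5000 10.0000]
After op 2 sync(0): ref=5.0000 raw=[5.0000 6.0000 4.5000 10.0000]
After op 3 tick(7): ref=12.0000 raw=[11.3000 14.4000 10.8000 24.0000]
Drift of clock 3 after op 3: 24.0000 - 12.0000 = 12.0000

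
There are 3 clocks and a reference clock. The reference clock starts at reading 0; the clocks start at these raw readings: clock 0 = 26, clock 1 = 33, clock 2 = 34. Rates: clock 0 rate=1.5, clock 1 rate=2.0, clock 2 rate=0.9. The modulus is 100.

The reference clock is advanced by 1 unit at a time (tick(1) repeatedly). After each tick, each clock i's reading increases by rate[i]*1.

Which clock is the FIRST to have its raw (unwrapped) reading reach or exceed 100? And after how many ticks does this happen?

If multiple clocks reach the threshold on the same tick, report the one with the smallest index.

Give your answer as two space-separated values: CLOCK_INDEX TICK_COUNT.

Answer: 1 34

Derivation:
clock 0: start=26, rate=1.5, needs 100-26 = 74; ticks = ceil(74/1.5) = ceil(49.3333) = 50; reading at tick 50 = 26 + 1.5*50 = 101.0000
clock 1: start=33, rate=2.0, needs 100-33 = 67; ticks = ceil(67/2.0) = ceil(33.5000) = 34; reading at tick 34 = 33 + 2.0*34 = 101.0000
clock 2: start=34, rate=0.9, needs 100-34 = 66; ticks = ceil(66/0.9) = ceil(73.3333) = 74; reading at tick 74 = 34 + 0.9*74 = 100.6000
Minimum tick count = 34; winners = [1]; smallest index = 1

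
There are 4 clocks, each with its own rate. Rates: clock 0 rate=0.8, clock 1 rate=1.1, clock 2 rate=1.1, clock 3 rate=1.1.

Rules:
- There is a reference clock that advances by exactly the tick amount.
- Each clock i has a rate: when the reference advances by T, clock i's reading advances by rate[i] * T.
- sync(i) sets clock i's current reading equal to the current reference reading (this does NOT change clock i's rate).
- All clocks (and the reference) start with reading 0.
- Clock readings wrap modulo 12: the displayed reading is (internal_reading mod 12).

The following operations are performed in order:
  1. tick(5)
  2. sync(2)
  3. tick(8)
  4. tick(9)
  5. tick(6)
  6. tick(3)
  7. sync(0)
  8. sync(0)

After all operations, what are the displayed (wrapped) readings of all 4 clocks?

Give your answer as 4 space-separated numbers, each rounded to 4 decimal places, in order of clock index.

Answer: 7.0000 10.1000 9.6000 10.1000

Derivation:
After op 1 tick(5): ref=5.0000 raw=[4.0000 5.5000 5.5000 5.5000]
After op 2 sync(2): ref=5.0000 raw=[4.0000 5.5000 5.0000 5.5000]
After op 3 tick(8): ref=13.0000 raw=[10.4000 14.3000 13.8000 14.3000]
After op 4 tick(9): ref=22.0000 raw=[17.6000 24.2000 23.7000 24.2000]
After op 5 tick(6): ref=28.0000 raw=[22.4000 30.8000 30.3000 30.8000]
After op 6 tick(3): ref=31.0000 raw=[24.8000 34.1000 33.6000 34.1000]
After op 7 sync(0): ref=31.0000 raw=[31.0000 34.1000 33.6000 34.1000]
After op 8 sync(0): ref=31.0000 raw=[31.0000 34.1000 33.6000 34.1000]
Wrap final raw readings (mod 12): 31.0000 mod 12 = 7.0000; 34.1000 mod 12 = 10.1000; 33.6000 mod 12 = 9.6000; 34.1000 mod 12 = 10.1000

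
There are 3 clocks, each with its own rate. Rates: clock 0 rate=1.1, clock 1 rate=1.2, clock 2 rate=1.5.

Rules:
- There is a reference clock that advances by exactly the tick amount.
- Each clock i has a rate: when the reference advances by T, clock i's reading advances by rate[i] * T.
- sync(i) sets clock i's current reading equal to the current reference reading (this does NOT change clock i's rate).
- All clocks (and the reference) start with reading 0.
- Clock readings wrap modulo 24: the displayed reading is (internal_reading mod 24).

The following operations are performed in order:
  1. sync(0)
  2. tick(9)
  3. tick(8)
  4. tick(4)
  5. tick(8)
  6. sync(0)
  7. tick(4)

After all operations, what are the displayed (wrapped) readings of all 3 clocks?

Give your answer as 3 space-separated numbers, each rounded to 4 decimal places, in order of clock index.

Answer: 9.4000 15.6000 1.5000

Derivation:
After op 1 sync(0): ref=0.0000 raw=[0.0000 0.0000 0.0000]
After op 2 tick(9): ref=9.0000 raw=[9.9000 10.8000 13.5000]
After op 3 tick(8): ref=17.0000 raw=[18.7000 20.4000 25.5000]
After op 4 tick(4): ref=21.0000 raw=[23.1000 25.2000 31.5000]
After op 5 tick(8): ref=29.0000 raw=[31.9000 34.8000 43.5000]
After op 6 sync(0): ref=29.0000 raw=[29.0000 34.8000 43.5000]
After op 7 tick(4): ref=33.0000 raw=[33.4000 39.6000 49.5000]
Wrap final raw readings (mod 24): 33.4000 mod 24 = 9.4000; 39.6000 mod 24 = 15.6000; 49.5000 mod 24 = 1.5000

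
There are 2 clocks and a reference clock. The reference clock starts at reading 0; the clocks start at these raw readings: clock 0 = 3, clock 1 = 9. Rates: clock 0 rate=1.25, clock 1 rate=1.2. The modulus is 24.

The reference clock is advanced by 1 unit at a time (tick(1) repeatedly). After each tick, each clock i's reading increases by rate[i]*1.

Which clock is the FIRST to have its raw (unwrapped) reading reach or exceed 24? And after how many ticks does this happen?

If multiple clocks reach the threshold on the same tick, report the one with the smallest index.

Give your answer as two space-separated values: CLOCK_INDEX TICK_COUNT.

clock 0: start=3, rate=1.25, needs 24-3 = 21; ticks = ceil(21/1.25) = ceil(16.8000) = 17; reading at tick 17 = 3 + 1.25*17 = 24.2500
clock 1: start=9, rate=1.2, needs 24-9 = 15; ticks = ceil(15/1.2) = ceil(12.5000) = 13; reading at tick 13 = 9 + 1.2*13 = 24.6000
Minimum tick count = 13; winners = [1]; smallest index = 1

Answer: 1 13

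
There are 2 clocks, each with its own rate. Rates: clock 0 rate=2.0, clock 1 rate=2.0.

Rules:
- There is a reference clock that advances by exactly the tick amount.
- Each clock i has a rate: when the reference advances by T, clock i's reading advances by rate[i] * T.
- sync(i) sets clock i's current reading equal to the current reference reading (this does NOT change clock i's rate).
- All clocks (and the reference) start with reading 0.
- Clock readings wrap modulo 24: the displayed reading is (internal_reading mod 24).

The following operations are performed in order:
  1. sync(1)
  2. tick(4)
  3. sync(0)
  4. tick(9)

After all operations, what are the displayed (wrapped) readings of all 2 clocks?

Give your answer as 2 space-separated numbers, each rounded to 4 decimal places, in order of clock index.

After op 1 sync(1): ref=0.0000 raw=[0.0000 0.0000]
After op 2 tick(4): ref=4.0000 raw=[8.0000 8.0000]
After op 3 sync(0): ref=4.0000 raw=[4.0000 8.0000]
After op 4 tick(9): ref=13.0000 raw=[22.0000 26.0000]
Wrap final raw readings (mod 24): 22.0000 mod 24 = 22.0000; 26.0000 mod 24 = 2.0000

Answer: 22.0000 2.0000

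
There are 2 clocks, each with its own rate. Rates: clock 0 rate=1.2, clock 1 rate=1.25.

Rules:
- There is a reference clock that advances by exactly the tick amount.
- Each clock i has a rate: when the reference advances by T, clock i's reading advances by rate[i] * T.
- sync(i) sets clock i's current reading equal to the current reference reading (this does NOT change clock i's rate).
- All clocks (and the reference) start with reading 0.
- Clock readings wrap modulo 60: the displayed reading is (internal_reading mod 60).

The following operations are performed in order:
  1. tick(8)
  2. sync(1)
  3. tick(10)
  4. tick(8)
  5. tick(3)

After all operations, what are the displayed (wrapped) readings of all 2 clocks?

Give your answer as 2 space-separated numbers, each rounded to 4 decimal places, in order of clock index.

Answer: 34.8000 34.2500

Derivation:
After op 1 tick(8): ref=8.0000 raw=[9.6000 10.0000]
After op 2 sync(1): ref=8.0000 raw=[9.6000 8.0000]
After op 3 tick(10): ref=18.0000 raw=[21.6000 20.5000]
After op 4 tick(8): ref=26.0000 raw=[31.2000 30.5000]
After op 5 tick(3): ref=29.0000 raw=[34.8000 34.2500]
Wrap final raw readings (mod 60): 34.8000 mod 60 = 34.8000; 34.2500 mod 60 = 34.2500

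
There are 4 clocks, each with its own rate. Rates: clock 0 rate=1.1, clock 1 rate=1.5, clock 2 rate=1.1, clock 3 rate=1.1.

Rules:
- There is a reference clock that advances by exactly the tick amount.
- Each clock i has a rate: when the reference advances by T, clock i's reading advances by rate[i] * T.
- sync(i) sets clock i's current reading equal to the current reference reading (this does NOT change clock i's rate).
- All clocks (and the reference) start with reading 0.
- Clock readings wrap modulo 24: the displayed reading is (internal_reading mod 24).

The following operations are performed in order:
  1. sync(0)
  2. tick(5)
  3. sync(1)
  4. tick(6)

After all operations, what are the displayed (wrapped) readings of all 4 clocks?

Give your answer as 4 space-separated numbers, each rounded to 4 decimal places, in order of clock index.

Answer: 12.1000 14.0000 12.1000 12.1000

Derivation:
After op 1 sync(0): ref=0.0000 raw=[0.0000 0.0000 0.0000 0.0000]
After op 2 tick(5): ref=5.0000 raw=[5.5000 7.5000 5.5000 5.5000]
After op 3 sync(1): ref=5.0000 raw=[5.5000 5.0000 5.5000 5.5000]
After op 4 tick(6): ref=11.0000 raw=[12.1000 14.0000 12.1000 12.1000]
Wrap final raw readings (mod 24): 12.1000 mod 24 = 12.1000; 14.0000 mod 24 = 14.0000; 12.1000 mod 24 = 12.1000; 12.1000 mod 24 = 12.1000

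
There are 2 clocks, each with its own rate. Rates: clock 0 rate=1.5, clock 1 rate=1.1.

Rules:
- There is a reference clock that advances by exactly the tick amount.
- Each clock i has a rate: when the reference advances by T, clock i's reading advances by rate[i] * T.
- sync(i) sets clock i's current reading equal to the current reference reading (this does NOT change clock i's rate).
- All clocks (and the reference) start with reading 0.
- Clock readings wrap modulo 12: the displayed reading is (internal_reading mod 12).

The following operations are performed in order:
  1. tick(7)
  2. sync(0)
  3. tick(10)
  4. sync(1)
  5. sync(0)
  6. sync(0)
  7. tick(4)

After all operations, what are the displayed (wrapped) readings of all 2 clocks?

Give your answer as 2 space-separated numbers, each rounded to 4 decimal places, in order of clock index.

After op 1 tick(7): ref=7.0000 raw=[10.5000 7.7000]
After op 2 sync(0): ref=7.0000 raw=[7.0000 7.7000]
After op 3 tick(10): ref=17.0000 raw=[22.0000 18.7000]
After op 4 sync(1): ref=17.0000 raw=[22.0000 17.0000]
After op 5 sync(0): ref=17.0000 raw=[17.0000 17.0000]
After op 6 sync(0): ref=17.0000 raw=[17.0000 17.0000]
After op 7 tick(4): ref=21.0000 raw=[23.0000 21.4000]
Wrap final raw readings (mod 12): 23.0000 mod 12 = 11.0000; 21.4000 mod 12 = 9.4000

Answer: 11.0000 9.4000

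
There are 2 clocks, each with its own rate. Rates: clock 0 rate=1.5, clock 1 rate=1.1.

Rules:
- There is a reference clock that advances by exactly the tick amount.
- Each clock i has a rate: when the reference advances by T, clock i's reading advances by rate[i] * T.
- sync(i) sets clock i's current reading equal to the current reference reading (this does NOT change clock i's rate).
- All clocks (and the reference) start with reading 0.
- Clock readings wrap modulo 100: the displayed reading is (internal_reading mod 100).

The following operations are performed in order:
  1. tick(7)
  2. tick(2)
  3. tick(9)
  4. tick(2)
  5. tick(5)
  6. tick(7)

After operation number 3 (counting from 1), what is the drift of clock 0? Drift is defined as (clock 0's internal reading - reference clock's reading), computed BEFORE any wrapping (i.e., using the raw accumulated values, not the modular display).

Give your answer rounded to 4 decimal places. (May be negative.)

After op 1 tick(7): ref=7.0000 raw=[10.5000 7.7000]
After op 2 tick(2): ref=9.0000 raw=[13.5000 9.9000]
After op 3 tick(9): ref=18.0000 raw=[27.0000 19.8000]
Drift of clock 0 after op 3: 27.0000 - 18.0000 = 9.0000

Answer: 9.0000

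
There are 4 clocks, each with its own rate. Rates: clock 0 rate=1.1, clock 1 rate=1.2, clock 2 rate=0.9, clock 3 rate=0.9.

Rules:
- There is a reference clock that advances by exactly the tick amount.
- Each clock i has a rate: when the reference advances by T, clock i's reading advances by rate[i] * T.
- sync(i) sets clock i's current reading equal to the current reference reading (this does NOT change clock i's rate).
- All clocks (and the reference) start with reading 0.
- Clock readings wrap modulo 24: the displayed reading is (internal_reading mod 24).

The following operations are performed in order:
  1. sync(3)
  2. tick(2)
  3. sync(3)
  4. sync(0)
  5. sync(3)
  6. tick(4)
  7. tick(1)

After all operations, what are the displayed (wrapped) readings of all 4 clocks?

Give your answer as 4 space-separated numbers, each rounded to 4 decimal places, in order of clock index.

After op 1 sync(3): ref=0.0000 raw=[0.0000 0.0000 0.0000 0.0000]
After op 2 tick(2): ref=2.0000 raw=[2.2000 2.4000 1.8000 1.8000]
After op 3 sync(3): ref=2.0000 raw=[2.2000 2.4000 1.8000 2.0000]
After op 4 sync(0): ref=2.0000 raw=[2.0000 2.4000 1.8000 2.0000]
After op 5 sync(3): ref=2.0000 raw=[2.0000 2.4000 1.8000 2.0000]
After op 6 tick(4): ref=6.0000 raw=[6.4000 7.2000 5.4000 5.6000]
After op 7 tick(1): ref=7.0000 raw=[7.5000 8.4000 6.3000 6.5000]
Wrap final raw readings (mod 24): 7.5000 mod 24 = 7.5000; 8.4000 mod 24 = 8.4000; 6.3000 mod 24 = 6.3000; 6.5000 mod 24 = 6.5000

Answer: 7.5000 8.4000 6.3000 6.5000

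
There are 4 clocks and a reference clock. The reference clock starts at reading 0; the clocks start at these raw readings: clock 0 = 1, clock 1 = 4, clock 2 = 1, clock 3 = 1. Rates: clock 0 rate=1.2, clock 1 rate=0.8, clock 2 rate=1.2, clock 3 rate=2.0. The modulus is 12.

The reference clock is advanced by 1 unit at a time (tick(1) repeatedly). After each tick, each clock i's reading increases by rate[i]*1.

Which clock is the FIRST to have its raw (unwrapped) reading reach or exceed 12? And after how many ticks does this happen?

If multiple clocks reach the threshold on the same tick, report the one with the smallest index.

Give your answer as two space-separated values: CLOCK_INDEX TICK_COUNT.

Answer: 3 6

Derivation:
clock 0: start=1, rate=1.2, needs 12-1 = 11; ticks = ceil(11/1.2) = ceil(9.1667) = 10; reading at tick 10 = 1 + 1.2*10 = 13.0000
clock 1: start=4, rate=0.8, needs 12-4 = 8; ticks = ceil(8/0.8) = ceil(10.0000) = 10; reading at tick 10 = 4 + 0.8*10 = 12.0000
clock 2: start=1, rate=1.2, needs 12-1 = 11; ticks = ceil(11/1.2) = ceil(9.1667) = 10; reading at tick 10 = 1 + 1.2*10 = 13.0000
clock 3: start=1, rate=2.0, needs 12-1 = 11; ticks = ceil(11/2.0) = ceil(5.5000) = 6; reading at tick 6 = 1 + 2.0*6 = 13.0000
Minimum tick count = 6; winners = [3]; smallest index = 3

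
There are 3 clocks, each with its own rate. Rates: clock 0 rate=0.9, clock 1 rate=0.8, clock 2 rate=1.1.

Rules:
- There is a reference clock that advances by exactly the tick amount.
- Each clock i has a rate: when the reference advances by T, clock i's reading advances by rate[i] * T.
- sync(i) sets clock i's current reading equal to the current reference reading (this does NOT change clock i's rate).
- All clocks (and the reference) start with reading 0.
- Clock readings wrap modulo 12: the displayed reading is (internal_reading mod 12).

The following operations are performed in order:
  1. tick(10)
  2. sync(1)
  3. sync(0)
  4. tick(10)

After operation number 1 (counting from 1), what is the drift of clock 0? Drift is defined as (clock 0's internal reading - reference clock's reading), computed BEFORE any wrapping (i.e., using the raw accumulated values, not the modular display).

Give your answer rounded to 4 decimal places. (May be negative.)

Answer: -1.0000

Derivation:
After op 1 tick(10): ref=10.0000 raw=[9.0000 8.0000 11.0000]
Drift of clock 0 after op 1: 9.0000 - 10.0000 = -1.0000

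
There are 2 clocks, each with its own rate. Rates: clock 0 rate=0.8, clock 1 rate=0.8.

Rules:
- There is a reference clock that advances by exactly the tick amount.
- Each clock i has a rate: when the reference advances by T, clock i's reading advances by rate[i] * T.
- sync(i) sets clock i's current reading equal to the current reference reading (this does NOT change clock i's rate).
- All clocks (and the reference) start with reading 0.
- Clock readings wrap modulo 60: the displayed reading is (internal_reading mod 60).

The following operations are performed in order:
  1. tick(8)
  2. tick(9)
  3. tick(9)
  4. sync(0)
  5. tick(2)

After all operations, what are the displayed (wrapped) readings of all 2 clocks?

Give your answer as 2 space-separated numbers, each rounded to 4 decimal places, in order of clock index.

Answer: 27.6000 22.4000

Derivation:
After op 1 tick(8): ref=8.0000 raw=[6.4000 6.4000]
After op 2 tick(9): ref=17.0000 raw=[13.6000 13.6000]
After op 3 tick(9): ref=26.0000 raw=[20.8000 20.8000]
After op 4 sync(0): ref=26.0000 raw=[26.0000 20.8000]
After op 5 tick(2): ref=28.0000 raw=[27.6000 22.4000]
Wrap final raw readings (mod 60): 27.6000 mod 60 = 27.6000; 22.4000 mod 60 = 22.4000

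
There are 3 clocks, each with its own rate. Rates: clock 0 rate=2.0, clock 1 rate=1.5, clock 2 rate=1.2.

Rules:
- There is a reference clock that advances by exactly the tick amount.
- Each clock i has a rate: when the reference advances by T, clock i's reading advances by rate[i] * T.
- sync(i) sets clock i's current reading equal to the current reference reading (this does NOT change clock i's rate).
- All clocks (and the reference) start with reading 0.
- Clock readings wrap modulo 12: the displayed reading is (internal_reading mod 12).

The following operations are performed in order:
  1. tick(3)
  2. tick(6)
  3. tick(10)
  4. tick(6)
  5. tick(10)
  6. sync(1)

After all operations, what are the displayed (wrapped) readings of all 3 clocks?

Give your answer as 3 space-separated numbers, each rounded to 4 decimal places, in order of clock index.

After op 1 tick(3): ref=3.0000 raw=[6.0000 4.5000 3.6000]
After op 2 tick(6): ref=9.0000 raw=[18.0000 13.5000 10.8000]
After op 3 tick(10): ref=19.0000 raw=[38.0000 28.5000 22.8000]
After op 4 tick(6): ref=25.0000 raw=[50.0000 37.5000 30.0000]
After op 5 tick(10): ref=35.0000 raw=[70.0000 52.5000 42.0000]
After op 6 sync(1): ref=35.0000 raw=[70.0000 35.0000 42.0000]
Wrap final raw readings (mod 12): 70.0000 mod 12 = 10.0000; 35.0000 mod 12 = 11.0000; 42.0000 mod 12 = 6.0000

Answer: 10.0000 11.0000 6.0000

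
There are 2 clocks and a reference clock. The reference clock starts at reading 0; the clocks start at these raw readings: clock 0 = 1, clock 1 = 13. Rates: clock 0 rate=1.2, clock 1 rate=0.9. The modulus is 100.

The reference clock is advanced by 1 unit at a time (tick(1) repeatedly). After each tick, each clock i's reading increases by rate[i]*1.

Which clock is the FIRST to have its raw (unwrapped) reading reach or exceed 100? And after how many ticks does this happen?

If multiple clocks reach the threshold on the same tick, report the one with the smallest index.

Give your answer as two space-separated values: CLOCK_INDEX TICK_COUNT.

clock 0: start=1, rate=1.2, needs 100-1 = 99; ticks = ceil(99/1.2) = ceil(82.5000) = 83; reading at tick 83 = 1 + 1.2*83 = 100.6000
clock 1: start=13, rate=0.9, needs 100-13 = 87; ticks = ceil(87/0.9) = ceil(96.6667) = 97; reading at tick 97 = 13 + 0.9*97 = 100.3000
Minimum tick count = 83; winners = [0]; smallest index = 0

Answer: 0 83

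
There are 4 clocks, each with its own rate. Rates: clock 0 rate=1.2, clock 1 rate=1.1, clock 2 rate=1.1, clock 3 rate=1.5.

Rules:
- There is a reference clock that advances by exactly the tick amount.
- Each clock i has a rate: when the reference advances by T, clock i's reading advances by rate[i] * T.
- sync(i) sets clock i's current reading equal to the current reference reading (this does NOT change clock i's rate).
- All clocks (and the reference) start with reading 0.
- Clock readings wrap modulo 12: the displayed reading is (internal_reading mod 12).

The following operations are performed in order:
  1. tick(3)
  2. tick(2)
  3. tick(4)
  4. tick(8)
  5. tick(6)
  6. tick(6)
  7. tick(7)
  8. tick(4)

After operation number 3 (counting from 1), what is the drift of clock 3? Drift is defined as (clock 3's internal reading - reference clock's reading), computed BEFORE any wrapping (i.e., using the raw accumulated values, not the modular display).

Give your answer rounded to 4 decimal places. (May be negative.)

After op 1 tick(3): ref=3.0000 raw=[3.6000 3.3000 3.3000 4.5000]
After op 2 tick(2): ref=5.0000 raw=[6.0000 5.5000 5.5000 7.5000]
After op 3 tick(4): ref=9.0000 raw=[10.8000 9.9000 9.9000 13.5000]
Drift of clock 3 after op 3: 13.5000 - 9.0000 = 4.5000

Answer: 4.5000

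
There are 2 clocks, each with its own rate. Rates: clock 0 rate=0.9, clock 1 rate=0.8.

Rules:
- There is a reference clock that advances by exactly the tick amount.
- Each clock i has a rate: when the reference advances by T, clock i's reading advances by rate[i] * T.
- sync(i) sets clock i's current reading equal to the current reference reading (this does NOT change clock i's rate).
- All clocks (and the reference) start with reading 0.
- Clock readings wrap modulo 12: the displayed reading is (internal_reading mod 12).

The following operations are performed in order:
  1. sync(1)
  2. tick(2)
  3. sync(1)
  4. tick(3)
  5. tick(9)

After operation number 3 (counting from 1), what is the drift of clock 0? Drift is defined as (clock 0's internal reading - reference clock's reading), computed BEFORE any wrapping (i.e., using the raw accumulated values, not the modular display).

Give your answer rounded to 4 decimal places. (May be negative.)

Answer: -0.2000

Derivation:
After op 1 sync(1): ref=0.0000 raw=[0.0000 0.0000]
After op 2 tick(2): ref=2.0000 raw=[1.8000 1.6000]
After op 3 sync(1): ref=2.0000 raw=[1.8000 2.0000]
Drift of clock 0 after op 3: 1.8000 - 2.0000 = -0.2000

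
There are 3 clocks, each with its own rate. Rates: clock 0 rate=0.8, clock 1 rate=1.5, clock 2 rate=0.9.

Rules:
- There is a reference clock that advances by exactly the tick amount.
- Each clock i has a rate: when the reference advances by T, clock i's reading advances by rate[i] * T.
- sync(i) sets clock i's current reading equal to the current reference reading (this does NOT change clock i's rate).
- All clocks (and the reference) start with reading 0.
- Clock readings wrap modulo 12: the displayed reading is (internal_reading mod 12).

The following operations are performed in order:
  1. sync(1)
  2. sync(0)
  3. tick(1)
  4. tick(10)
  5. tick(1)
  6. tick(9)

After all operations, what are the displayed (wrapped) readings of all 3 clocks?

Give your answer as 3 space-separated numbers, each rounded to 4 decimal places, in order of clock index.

Answer: 4.8000 7.5000 6.9000

Derivation:
After op 1 sync(1): ref=0.0000 raw=[0.0000 0.0000 0.0000]
After op 2 sync(0): ref=0.0000 raw=[0.0000 0.0000 0.0000]
After op 3 tick(1): ref=1.0000 raw=[0.8000 1.5000 0.9000]
After op 4 tick(10): ref=11.0000 raw=[8.8000 16.5000 9.9000]
After op 5 tick(1): ref=12.0000 raw=[9.6000 18.0000 10.8000]
After op 6 tick(9): ref=21.0000 raw=[16.8000 31.5000 18.9000]
Wrap final raw readings (mod 12): 16.8000 mod 12 = 4.8000; 31.5000 mod 12 = 7.5000; 18.9000 mod 12 = 6.9000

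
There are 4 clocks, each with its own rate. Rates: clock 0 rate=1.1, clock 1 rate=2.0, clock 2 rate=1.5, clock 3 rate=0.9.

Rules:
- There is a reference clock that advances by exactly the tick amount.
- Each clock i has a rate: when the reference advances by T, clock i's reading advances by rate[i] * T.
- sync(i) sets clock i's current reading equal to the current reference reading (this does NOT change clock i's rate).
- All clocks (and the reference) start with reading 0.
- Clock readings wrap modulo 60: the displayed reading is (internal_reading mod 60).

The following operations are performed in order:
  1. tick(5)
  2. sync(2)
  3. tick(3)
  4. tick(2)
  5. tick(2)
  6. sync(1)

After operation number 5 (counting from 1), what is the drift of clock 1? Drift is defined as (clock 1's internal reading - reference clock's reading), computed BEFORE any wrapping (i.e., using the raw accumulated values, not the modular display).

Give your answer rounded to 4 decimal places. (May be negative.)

After op 1 tick(5): ref=5.0000 raw=[5.5000 10.0000 7.5000 4.5000]
After op 2 sync(2): ref=5.0000 raw=[5.5000 10.0000 5.0000 4.5000]
After op 3 tick(3): ref=8.0000 raw=[8.8000 16.0000 9.5000 7.2000]
After op 4 tick(2): ref=10.0000 raw=[11.0000 20.0000 12.5000 9.0000]
After op 5 tick(2): ref=12.0000 raw=[13.2000 24.0000 15.5000 10.8000]
Drift of clock 1 after op 5: 24.0000 - 12.0000 = 12.0000

Answer: 12.0000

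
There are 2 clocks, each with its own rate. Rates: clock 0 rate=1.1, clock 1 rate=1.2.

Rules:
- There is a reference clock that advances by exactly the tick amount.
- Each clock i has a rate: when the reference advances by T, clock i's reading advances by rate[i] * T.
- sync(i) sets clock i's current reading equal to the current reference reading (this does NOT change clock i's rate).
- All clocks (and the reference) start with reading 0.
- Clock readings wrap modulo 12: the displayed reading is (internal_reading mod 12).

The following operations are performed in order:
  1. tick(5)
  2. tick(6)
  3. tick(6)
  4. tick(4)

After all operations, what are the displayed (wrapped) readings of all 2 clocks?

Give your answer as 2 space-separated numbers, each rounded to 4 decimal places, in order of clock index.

After op 1 tick(5): ref=5.0000 raw=[5.5000 6.0000]
After op 2 tick(6): ref=11.0000 raw=[12.1000 13.2000]
After op 3 tick(6): ref=17.0000 raw=[18.7000 20.4000]
After op 4 tick(4): ref=21.0000 raw=[23.1000 25.2000]
Wrap final raw readings (mod 12): 23.1000 mod 12 = 11.1000; 25.2000 mod 12 = 1.2000

Answer: 11.1000 1.2000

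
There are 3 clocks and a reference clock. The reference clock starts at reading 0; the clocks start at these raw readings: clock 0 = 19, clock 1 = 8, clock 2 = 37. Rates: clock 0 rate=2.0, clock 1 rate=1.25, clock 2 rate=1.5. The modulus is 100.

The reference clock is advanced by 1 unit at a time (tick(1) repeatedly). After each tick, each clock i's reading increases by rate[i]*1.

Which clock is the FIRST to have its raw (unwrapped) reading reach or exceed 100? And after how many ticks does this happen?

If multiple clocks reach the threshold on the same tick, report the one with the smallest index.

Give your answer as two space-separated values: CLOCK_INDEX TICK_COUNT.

Answer: 0 41

Derivation:
clock 0: start=19, rate=2.0, needs 100-19 = 81; ticks = ceil(81/2.0) = ceil(40.5000) = 41; reading at tick 41 = 19 + 2.0*41 = 101.0000
clock 1: start=8, rate=1.25, needs 100-8 = 92; ticks = ceil(92/1.25) = ceil(73.6000) = 74; reading at tick 74 = 8 + 1.25*74 = 100.5000
clock 2: start=37, rate=1.5, needs 100-37 = 63; ticks = ceil(63/1.5) = ceil(42.0000) = 42; reading at tick 42 = 37 + 1.5*42 = 100.0000
Minimum tick count = 41; winners = [0]; smallest index = 0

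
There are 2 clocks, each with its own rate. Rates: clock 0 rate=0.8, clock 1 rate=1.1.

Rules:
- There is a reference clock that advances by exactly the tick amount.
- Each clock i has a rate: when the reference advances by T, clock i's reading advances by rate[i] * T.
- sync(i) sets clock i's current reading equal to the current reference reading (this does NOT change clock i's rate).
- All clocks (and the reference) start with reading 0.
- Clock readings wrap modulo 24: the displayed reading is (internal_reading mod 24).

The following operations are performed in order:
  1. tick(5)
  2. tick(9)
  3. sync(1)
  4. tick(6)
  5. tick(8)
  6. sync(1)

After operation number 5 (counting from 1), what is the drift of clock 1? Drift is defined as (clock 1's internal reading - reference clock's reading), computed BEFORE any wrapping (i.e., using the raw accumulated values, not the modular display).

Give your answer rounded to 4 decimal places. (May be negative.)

Answer: 1.4000

Derivation:
After op 1 tick(5): ref=5.0000 raw=[4.0000 5.5000]
After op 2 tick(9): ref=14.0000 raw=[11.2000 15.4000]
After op 3 sync(1): ref=14.0000 raw=[11.2000 14.0000]
After op 4 tick(6): ref=20.0000 raw=[16.0000 20.6000]
After op 5 tick(8): ref=28.0000 raw=[22.4000 29.4000]
Drift of clock 1 after op 5: 29.4000 - 28.0000 = 1.4000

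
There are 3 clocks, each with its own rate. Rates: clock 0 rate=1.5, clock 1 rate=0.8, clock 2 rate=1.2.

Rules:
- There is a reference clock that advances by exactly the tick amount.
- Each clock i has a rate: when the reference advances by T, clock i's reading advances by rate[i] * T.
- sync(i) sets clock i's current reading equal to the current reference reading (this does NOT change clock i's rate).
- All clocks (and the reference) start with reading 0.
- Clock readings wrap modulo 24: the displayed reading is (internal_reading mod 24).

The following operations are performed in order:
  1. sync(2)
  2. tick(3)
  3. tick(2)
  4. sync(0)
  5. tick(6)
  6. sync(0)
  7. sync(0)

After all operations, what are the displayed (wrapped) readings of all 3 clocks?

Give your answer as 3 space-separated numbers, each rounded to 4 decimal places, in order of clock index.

After op 1 sync(2): ref=0.0000 raw=[0.0000 0.0000 0.0000]
After op 2 tick(3): ref=3.0000 raw=[4.5000 2.4000 3.6000]
After op 3 tick(2): ref=5.0000 raw=[7.5000 4.0000 6.0000]
After op 4 sync(0): ref=5.0000 raw=[5.0000 4.0000 6.0000]
After op 5 tick(6): ref=11.0000 raw=[14.0000 8.8000 13.2000]
After op 6 sync(0): ref=11.0000 raw=[11.0000 8.8000 13.2000]
After op 7 sync(0): ref=11.0000 raw=[11.0000 8.8000 13.2000]
Wrap final raw readings (mod 24): 11.0000 mod 24 = 11.0000; 8.8000 mod 24 = 8.8000; 13.2000 mod 24 = 13.2000

Answer: 11.0000 8.8000 13.2000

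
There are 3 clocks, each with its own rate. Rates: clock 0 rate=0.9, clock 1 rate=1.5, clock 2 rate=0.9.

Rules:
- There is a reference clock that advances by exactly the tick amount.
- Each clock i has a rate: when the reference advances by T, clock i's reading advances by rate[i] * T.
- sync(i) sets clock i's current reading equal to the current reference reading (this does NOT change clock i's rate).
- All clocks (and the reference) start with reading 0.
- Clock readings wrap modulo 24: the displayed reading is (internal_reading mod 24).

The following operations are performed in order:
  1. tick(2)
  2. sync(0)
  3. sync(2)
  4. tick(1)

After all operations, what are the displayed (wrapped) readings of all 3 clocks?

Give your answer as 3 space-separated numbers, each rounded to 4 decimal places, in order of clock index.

After op 1 tick(2): ref=2.0000 raw=[1.8000 3.0000 1.8000]
After op 2 sync(0): ref=2.0000 raw=[2.0000 3.0000 1.8000]
After op 3 sync(2): ref=2.0000 raw=[2.0000 3.0000 2.0000]
After op 4 tick(1): ref=3.0000 raw=[2.9000 4.5000 2.9000]
Wrap final raw readings (mod 24): 2.9000 mod 24 = 2.9000; 4.5000 mod 24 = 4.5000; 2.9000 mod 24 = 2.9000

Answer: 2.9000 4.5000 2.9000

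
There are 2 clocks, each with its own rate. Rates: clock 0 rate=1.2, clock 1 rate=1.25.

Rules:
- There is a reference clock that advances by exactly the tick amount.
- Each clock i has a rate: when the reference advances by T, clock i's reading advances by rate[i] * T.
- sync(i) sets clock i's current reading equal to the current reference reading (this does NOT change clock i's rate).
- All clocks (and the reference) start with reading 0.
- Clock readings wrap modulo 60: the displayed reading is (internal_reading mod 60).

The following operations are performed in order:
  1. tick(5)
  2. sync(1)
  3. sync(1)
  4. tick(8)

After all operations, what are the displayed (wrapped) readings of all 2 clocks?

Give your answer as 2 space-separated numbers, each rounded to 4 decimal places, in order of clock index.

Answer: 15.6000 15.0000

Derivation:
After op 1 tick(5): ref=5.0000 raw=[6.0000 6.2500]
After op 2 sync(1): ref=5.0000 raw=[6.0000 5.0000]
After op 3 sync(1): ref=5.0000 raw=[6.0000 5.0000]
After op 4 tick(8): ref=13.0000 raw=[15.6000 15.0000]
Wrap final raw readings (mod 60): 15.6000 mod 60 = 15.6000; 15.0000 mod 60 = 15.0000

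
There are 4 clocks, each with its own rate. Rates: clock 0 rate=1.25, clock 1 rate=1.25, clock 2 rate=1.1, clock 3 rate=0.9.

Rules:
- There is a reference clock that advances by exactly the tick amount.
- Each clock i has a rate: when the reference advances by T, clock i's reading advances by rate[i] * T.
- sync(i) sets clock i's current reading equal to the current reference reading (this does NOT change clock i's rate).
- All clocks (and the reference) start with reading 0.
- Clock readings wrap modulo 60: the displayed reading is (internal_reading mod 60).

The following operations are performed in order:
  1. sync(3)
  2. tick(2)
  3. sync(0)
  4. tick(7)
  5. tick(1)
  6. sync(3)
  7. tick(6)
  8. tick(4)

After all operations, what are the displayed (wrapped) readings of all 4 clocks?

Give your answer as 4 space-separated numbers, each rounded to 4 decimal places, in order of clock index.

Answer: 24.5000 25.0000 22.0000 19.0000

Derivation:
After op 1 sync(3): ref=0.0000 raw=[0.0000 0.0000 0.0000 0.0000]
After op 2 tick(2): ref=2.0000 raw=[2.5000 2.5000 2.2000 1.8000]
After op 3 sync(0): ref=2.0000 raw=[2.0000 2.5000 2.2000 1.8000]
After op 4 tick(7): ref=9.0000 raw=[10.7500 11.2500 9.9000 8.1000]
After op 5 tick(1): ref=10.0000 raw=[12.0000 12.5000 11.0000 9.0000]
After op 6 sync(3): ref=10.0000 raw=[12.0000 12.5000 11.0000 10.0000]
After op 7 tick(6): ref=16.0000 raw=[19.5000 20.0000 17.6000 15.4000]
After op 8 tick(4): ref=20.0000 raw=[24.5000 25.0000 22.0000 19.0000]
Wrap final raw readings (mod 60): 24.5000 mod 60 = 24.5000; 25.0000 mod 60 = 25.0000; 22.0000 mod 60 = 22.0000; 19.0000 mod 60 = 19.0000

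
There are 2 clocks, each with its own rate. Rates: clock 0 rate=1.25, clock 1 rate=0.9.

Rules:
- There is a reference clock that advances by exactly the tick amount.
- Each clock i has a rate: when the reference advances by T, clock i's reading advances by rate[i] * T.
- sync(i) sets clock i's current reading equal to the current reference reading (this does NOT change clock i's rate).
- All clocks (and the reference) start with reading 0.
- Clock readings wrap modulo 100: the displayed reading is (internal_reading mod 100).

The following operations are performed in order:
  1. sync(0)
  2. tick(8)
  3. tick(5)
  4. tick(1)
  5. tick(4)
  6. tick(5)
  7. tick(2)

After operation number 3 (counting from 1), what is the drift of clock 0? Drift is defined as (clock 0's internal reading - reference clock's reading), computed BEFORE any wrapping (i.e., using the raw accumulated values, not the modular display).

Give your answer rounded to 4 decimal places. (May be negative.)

Answer: 3.2500

Derivation:
After op 1 sync(0): ref=0.0000 raw=[0.0000 0.0000]
After op 2 tick(8): ref=8.0000 raw=[10.0000 7.2000]
After op 3 tick(5): ref=13.0000 raw=[16.2500 11.7000]
Drift of clock 0 after op 3: 16.2500 - 13.0000 = 3.2500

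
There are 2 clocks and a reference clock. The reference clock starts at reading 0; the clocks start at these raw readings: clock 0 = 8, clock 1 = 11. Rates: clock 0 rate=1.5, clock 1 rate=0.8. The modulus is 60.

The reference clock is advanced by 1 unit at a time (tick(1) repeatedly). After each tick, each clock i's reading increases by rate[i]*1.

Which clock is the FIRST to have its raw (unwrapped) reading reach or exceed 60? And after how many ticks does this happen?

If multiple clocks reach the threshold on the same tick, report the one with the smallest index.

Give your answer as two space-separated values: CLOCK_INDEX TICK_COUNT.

clock 0: start=8, rate=1.5, needs 60-8 = 52; ticks = ceil(52/1.5) = ceil(34.6667) = 35; reading at tick 35 = 8 + 1.5*35 = 60.5000
clock 1: start=11, rate=0.8, needs 60-11 = 49; ticks = ceil(49/0.8) = ceil(61.2500) = 62; reading at tick 62 = 11 + 0.8*62 = 60.6000
Minimum tick count = 35; winners = [0]; smallest index = 0

Answer: 0 35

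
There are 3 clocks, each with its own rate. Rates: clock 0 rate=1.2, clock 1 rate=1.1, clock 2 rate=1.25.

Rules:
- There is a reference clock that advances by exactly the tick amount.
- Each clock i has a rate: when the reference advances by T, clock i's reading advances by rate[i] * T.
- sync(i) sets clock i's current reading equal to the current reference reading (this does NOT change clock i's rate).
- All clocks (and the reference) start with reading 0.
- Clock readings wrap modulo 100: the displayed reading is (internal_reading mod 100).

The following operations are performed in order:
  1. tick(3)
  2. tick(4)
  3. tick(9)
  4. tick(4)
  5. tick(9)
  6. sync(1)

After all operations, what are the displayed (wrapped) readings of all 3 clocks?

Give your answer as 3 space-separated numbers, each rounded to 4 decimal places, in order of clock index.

Answer: 34.8000 29.0000 36.2500

Derivation:
After op 1 tick(3): ref=3.0000 raw=[3.6000 3.3000 3.7500]
After op 2 tick(4): ref=7.0000 raw=[8.4000 7.7000 8.7500]
After op 3 tick(9): ref=16.0000 raw=[19.2000 17.6000 20.0000]
After op 4 tick(4): ref=20.0000 raw=[24.0000 22.0000 25.0000]
After op 5 tick(9): ref=29.0000 raw=[34.8000 31.9000 36.2500]
After op 6 sync(1): ref=29.0000 raw=[34.8000 29.0000 36.2500]
Wrap final raw readings (mod 100): 34.8000 mod 100 = 34.8000; 29.0000 mod 100 = 29.0000; 36.2500 mod 100 = 36.2500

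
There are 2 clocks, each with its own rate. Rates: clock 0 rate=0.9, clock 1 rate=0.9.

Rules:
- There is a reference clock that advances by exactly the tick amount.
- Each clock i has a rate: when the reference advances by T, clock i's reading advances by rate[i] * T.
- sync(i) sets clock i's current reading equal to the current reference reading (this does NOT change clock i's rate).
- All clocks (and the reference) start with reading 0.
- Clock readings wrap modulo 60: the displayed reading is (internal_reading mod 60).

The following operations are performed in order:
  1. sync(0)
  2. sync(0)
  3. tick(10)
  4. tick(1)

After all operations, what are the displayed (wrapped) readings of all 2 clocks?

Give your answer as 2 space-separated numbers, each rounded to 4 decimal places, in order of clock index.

After op 1 sync(0): ref=0.0000 raw=[0.0000 0.0000]
After op 2 sync(0): ref=0.0000 raw=[0.0000 0.0000]
After op 3 tick(10): ref=10.0000 raw=[9.0000 9.0000]
After op 4 tick(1): ref=11.0000 raw=[9.9000 9.9000]
Wrap final raw readings (mod 60): 9.9000 mod 60 = 9.9000; 9.9000 mod 60 = 9.9000

Answer: 9.9000 9.9000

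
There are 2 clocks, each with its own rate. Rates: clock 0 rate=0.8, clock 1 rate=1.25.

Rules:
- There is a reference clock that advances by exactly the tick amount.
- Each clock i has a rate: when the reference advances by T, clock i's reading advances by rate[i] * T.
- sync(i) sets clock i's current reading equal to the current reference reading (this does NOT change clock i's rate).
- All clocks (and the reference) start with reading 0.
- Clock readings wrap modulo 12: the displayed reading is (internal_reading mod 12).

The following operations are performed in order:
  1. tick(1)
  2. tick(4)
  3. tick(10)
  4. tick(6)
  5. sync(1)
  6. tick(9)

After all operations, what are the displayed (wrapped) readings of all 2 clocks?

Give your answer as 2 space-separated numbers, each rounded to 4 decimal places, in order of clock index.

Answer: 0.0000 8.2500

Derivation:
After op 1 tick(1): ref=1.0000 raw=[0.8000 1.2500]
After op 2 tick(4): ref=5.0000 raw=[4.0000 6.2500]
After op 3 tick(10): ref=15.0000 raw=[12.0000 18.7500]
After op 4 tick(6): ref=21.0000 raw=[16.8000 26.2500]
After op 5 sync(1): ref=21.0000 raw=[16.8000 21.0000]
After op 6 tick(9): ref=30.0000 raw=[24.0000 32.2500]
Wrap final raw readings (mod 12): 24.0000 mod 12 = 0.0000; 32.2500 mod 12 = 8.2500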